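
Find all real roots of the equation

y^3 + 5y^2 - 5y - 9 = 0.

y = -5.6056 or y = -1 or y = 1.6056

Possible rational roots are divisors of -9. Testing y = -1 gives 0, so (y + 1) is a factor.
Divide: y^3 + 5y^2 - 5y - 9 = (y + 1)(y^2 + 4y - 9).
Apply the quadratic formula to y^2 + 4y - 9 = 0: y = (-4 +/- sqrt(52))/2, i.e. y ~= 1.6056 or y ~= -5.6056.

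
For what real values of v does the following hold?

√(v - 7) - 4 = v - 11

Isolate the radical: √(v - 7) = v - 7.
Square both sides: v - 7 = (v - 7)².
Expand and rearrange: v² - 15v + 56 = 0.
Solving gives v = 8 or v = 7.
Check each candidate in the original equation:
  v = 8: √(1) = 1, while v - 7 = 1 — valid.
  v = 7: √(0) = 0, while v - 7 = 0 — valid.

v = 7 or v = 8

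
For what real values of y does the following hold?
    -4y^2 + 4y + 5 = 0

y = -0.7247 or y = 1.7247

Discriminant: (4)^2 - 4*(-4)*5 = 96.
Quadratic formula: y = (-4 +/- sqrt(96)) / (-8).
So y = 1/2 - sqrt(6)/2 ~= -0.7247 or y = 1/2 + sqrt(6)/2 ~= 1.7247.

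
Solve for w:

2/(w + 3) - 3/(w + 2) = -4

Multiply both sides by (w + 3)(w + 2):
2(w + 2) - 3(w + 3) = -4(w + 3)(w + 2).
Expand and collect terms: -4w² - 19w - 19 = 0.
By the quadratic formula, w = (19 ± √57) / -8, so w ≈ -3.3187 or w ≈ -1.4313.
Neither value makes a denominator zero (w ≠ -3, w ≠ -2), so both are valid.

w = -3.3187 or w = -1.4313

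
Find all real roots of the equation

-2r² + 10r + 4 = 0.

r = -0.3723 or r = 5.3723

Discriminant: (10)² − 4·(-2)·4 = 132.
Quadratic formula: r = (-10 ± √132) / (-4).
So r = 5/2 - √(33)/2 ≈ -0.3723 or r = 5/2 + √(33)/2 ≈ 5.3723.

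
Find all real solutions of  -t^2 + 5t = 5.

Rearrange to standard form: -t^2 + 5t - 5 = 0.
Discriminant: (5)^2 - 4*(-1)*(-5) = 5.
Quadratic formula: t = (-5 +/- sqrt(5)) / (-2).
So t = 5/2 - sqrt(5)/2 ~= 1.382 or t = sqrt(5)/2 + 5/2 ~= 3.618.

t = 1.382 or t = 3.618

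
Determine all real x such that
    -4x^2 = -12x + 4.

x = 0.382 or x = 2.618

Rearrange to standard form: -4x^2 + 12x - 4 = 0.
Discriminant: (12)^2 - 4*(-4)*(-4) = 80.
Quadratic formula: x = (-12 +/- sqrt(80)) / (-8).
So x = 3/2 - sqrt(5)/2 ~= 0.382 or x = sqrt(5)/2 + 3/2 ~= 2.618.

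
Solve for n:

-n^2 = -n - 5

Rearrange to standard form: -n^2 + n + 5 = 0.
Discriminant: (1)^2 - 4*(-1)*5 = 21.
Quadratic formula: n = (-1 +/- sqrt(21)) / (-2).
So n = 1/2 - sqrt(21)/2 ~= -1.7913 or n = 1/2 + sqrt(21)/2 ~= 2.7913.

n = -1.7913 or n = 2.7913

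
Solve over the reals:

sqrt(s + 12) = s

Square both sides: s + 12 = (s)^2.
Expand and rearrange: s^2 - s - 12 = 0.
Solving gives s = 4 or s = -3.
Check each candidate in the original equation:
  s = 4: sqrt(16) = 4, while s = 4 — valid.
  s = -3: sqrt(9) = 3, while s = -3 — extraneous.

s = 4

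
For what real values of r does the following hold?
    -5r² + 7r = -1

Rearrange to standard form: -5r² + 7r + 1 = 0.
Discriminant: (7)² − 4·(-5)·1 = 69.
Quadratic formula: r = (-7 ± √69) / (-10).
So r = 7/10 - √(69)/10 ≈ -0.1307 or r = 7/10 + √(69)/10 ≈ 1.5307.

r = -0.1307 or r = 1.5307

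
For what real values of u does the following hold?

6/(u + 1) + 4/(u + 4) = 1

u = -3 or u = 8

Multiply both sides by (u + 1)(u + 4):
6(u + 4) + 4(u + 1) = (u + 1)(u + 4).
Expand and collect terms: u² - 5u - 24 = 0.
Factor or apply the quadratic formula: u = 8 or u = -3.
Neither value makes a denominator zero (u ≠ -1, u ≠ -4), so both are valid.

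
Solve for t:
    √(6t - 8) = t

t = 2 or t = 4

Square both sides: 6t - 8 = (t)².
Expand and rearrange: t² - 6t + 8 = 0.
Solving gives t = 4 or t = 2.
Check each candidate in the original equation:
  t = 4: √(16) = 4, while t = 4 — valid.
  t = 2: √(4) = 2, while t = 2 — valid.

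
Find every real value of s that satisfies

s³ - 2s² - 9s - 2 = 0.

s = -2 or s = -0.2361 or s = 4.2361

Possible rational roots are divisors of -2. Testing s = -2 gives 0, so (s + 2) is a factor.
Divide: s³ - 2s² - 9s - 2 = (s + 2)(s² - 4s - 1).
Apply the quadratic formula to s² - 4s - 1 = 0: s = (4 ± √20)/2, i.e. s ≈ 4.2361 or s ≈ -0.2361.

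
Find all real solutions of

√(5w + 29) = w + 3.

w = 4

Square both sides: 5w + 29 = (w + 3)².
Expand and rearrange: w² + w - 20 = 0.
Solving gives w = 4 or w = -5.
Check each candidate in the original equation:
  w = 4: √(49) = 7, while w + 3 = 7 — valid.
  w = -5: √(4) = 2, while w + 3 = -2 — extraneous.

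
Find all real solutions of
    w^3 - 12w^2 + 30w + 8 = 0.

Possible rational roots are divisors of 8. Testing w = 4 gives 0, so (w - 4) is a factor.
Divide: w^3 - 12w^2 + 30w + 8 = (w - 4)(w^2 - 8w - 2).
Apply the quadratic formula to w^2 - 8w - 2 = 0: w = (8 +/- sqrt(72))/2, i.e. w ~= 8.2426 or w ~= -0.2426.

w = -0.2426 or w = 4 or w = 8.2426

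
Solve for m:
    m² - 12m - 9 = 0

m = -0.7082 or m = 12.7082

Discriminant: (-12)² − 4·1·(-9) = 180.
Quadratic formula: m = (12 ± √180) / 2.
So m = 6 + 3·√(5) ≈ 12.7082 or m = 6 - 3·√(5) ≈ -0.7082.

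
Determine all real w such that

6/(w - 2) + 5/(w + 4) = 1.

w = -2 or w = 11

Multiply both sides by (w - 2)(w + 4):
6(w + 4) + 5(w - 2) = (w - 2)(w + 4).
Expand and collect terms: w^2 - 9w - 22 = 0.
Factor or apply the quadratic formula: w = 11 or w = -2.
Neither value makes a denominator zero (w != 2, w != -4), so both are valid.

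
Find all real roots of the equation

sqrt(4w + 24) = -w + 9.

w = 3

Square both sides: 4w + 24 = (-w + 9)^2.
Expand and rearrange: w^2 - 22w + 57 = 0.
Solving gives w = 19 or w = 3.
Check each candidate in the original equation:
  w = 19: sqrt(100) = 10, while -w + 9 = -10 — extraneous.
  w = 3: sqrt(36) = 6, while -w + 9 = 6 — valid.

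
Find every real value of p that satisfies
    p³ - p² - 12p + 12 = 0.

p = -3.4641 or p = 1 or p = 3.4641

Possible rational roots are divisors of 12. Testing p = 1 gives 0, so (p - 1) is a factor.
Divide: p³ - p² - 12p + 12 = (p - 1)(p² - 12).
Apply the quadratic formula to p² - 12 = 0: p = (0 ± √48)/2, i.e. p ≈ 3.4641 or p ≈ -3.4641.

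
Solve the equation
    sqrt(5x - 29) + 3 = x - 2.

Isolate the radical: sqrt(5x - 29) = x - 5.
Square both sides: 5x - 29 = (x - 5)^2.
Expand and rearrange: x^2 - 15x + 54 = 0.
Solving gives x = 9 or x = 6.
Check each candidate in the original equation:
  x = 9: sqrt(16) = 4, while x - 5 = 4 — valid.
  x = 6: sqrt(1) = 1, while x - 5 = 1 — valid.

x = 6 or x = 9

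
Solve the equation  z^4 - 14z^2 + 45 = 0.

Let u = z^2. The equation becomes u^2 - 14u + 45 = 0.
Factor: (u - 5)(u - 9) = 0, so u = 5 or u = 9.
z^2 = 5 gives z = +/-sqrt(5) ~= +/-2.2361.
z^2 = 9 gives z = +/-3.

z = -3 or z = -2.2361 or z = 2.2361 or z = 3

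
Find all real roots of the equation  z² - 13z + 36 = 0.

z = 4 or z = 9

Factor: (z - 4)(z - 9) = 0.
So z = 4 or z = 9.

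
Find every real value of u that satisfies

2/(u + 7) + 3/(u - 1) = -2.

u = -8.1949 or u = -0.3051

Multiply both sides by (u + 7)(u - 1):
2(u - 1) + 3(u + 7) = -2(u + 7)(u - 1).
Expand and collect terms: -2u² - 17u - 5 = 0.
By the quadratic formula, u = (17 ± √249) / -4, so u ≈ -8.1949 or u ≈ -0.3051.
Neither value makes a denominator zero (u ≠ -7, u ≠ 1), so both are valid.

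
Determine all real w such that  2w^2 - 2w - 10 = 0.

Discriminant: (-2)^2 - 4*2*(-10) = 84.
Quadratic formula: w = (2 +/- sqrt(84)) / 4.
So w = 1/2 + sqrt(21)/2 ~= 2.7913 or w = 1/2 - sqrt(21)/2 ~= -1.7913.

w = -1.7913 or w = 2.7913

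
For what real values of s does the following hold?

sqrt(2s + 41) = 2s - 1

Square both sides: 2s + 41 = (2s - 1)^2.
Expand and rearrange: 4s^2 - 6s - 40 = 0.
Solving gives s = 4 or s = -2.5.
Check each candidate in the original equation:
  s = 4: sqrt(49) = 7, while 2s - 1 = 7 — valid.
  s = -2.5: sqrt(36) = 6, while 2s - 1 = -6 — extraneous.

s = 4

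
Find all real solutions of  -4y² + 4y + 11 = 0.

y = -1.2321 or y = 2.2321

Discriminant: (4)² − 4·(-4)·11 = 192.
Quadratic formula: y = (-4 ± √192) / (-8).
So y = 1/2 - √(3) ≈ -1.2321 or y = 1/2 + √(3) ≈ 2.2321.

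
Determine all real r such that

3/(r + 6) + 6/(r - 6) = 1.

Multiply both sides by (r + 6)(r - 6):
3(r - 6) + 6(r + 6) = (r + 6)(r - 6).
Expand and collect terms: r² - 9r - 54 = 0.
By the quadratic formula, r = (9 ± √297) / 2, so r ≈ 13.1168 or r ≈ -4.1168.
Neither value makes a denominator zero (r ≠ -6, r ≠ 6), so both are valid.

r = -4.1168 or r = 13.1168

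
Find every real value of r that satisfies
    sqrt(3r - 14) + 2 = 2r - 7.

r = 4.75 or r = 5

Isolate the radical: sqrt(3r - 14) = 2r - 9.
Square both sides: 3r - 14 = (2r - 9)^2.
Expand and rearrange: 4r^2 - 39r + 95 = 0.
Solving gives r = 5 or r = 4.75.
Check each candidate in the original equation:
  r = 5: sqrt(1) = 1, while 2r - 9 = 1 — valid.
  r = 4.75: sqrt(0.25) = 0.5, while 2r - 9 = 0.5 — valid.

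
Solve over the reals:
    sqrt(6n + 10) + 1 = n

Isolate the radical: sqrt(6n + 10) = n - 1.
Square both sides: 6n + 10 = (n - 1)^2.
Expand and rearrange: n^2 - 8n - 9 = 0.
Solving gives n = 9 or n = -1.
Check each candidate in the original equation:
  n = 9: sqrt(64) = 8, while n - 1 = 8 — valid.
  n = -1: sqrt(4) = 2, while n - 1 = -2 — extraneous.

n = 9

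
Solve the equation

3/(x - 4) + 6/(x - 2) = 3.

x = 3 or x = 6

Multiply both sides by (x - 4)(x - 2):
3(x - 2) + 6(x - 4) = 3(x - 4)(x - 2).
Expand and collect terms: 3x² - 27x + 54 = 0.
Factor or apply the quadratic formula: x = 6 or x = 3.
Neither value makes a denominator zero (x ≠ 4, x ≠ 2), so both are valid.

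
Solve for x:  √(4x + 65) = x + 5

x = 4

Square both sides: 4x + 65 = (x + 5)².
Expand and rearrange: x² + 6x - 40 = 0.
Solving gives x = 4 or x = -10.
Check each candidate in the original equation:
  x = 4: √(81) = 9, while x + 5 = 9 — valid.
  x = -10: √(25) = 5, while x + 5 = -5 — extraneous.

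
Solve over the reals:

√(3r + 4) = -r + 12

Square both sides: 3r + 4 = (-r + 12)².
Expand and rearrange: r² - 27r + 140 = 0.
Solving gives r = 20 or r = 7.
Check each candidate in the original equation:
  r = 20: √(64) = 8, while -r + 12 = -8 — extraneous.
  r = 7: √(25) = 5, while -r + 12 = 5 — valid.

r = 7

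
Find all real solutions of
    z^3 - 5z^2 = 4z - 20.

z = -2 or z = 2 or z = 5

Rearrange: z^3 - 5z^2 - 4z + 20 = 0.
Possible rational roots are divisors of 20. Testing z = 5 gives 0, so (z - 5) is a factor.
Divide: z^3 - 5z^2 - 4z + 20 = (z - 5)(z^2 - 4).
Factor the quadratic: z = 2 or z = -2.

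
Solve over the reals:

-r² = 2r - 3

r = -3 or r = 1

Bring every term to one side: -r² - 2r + 3 = 0.
Factor: -1(r - 1)(r + 3) = 0.
So r = 1 or r = -3.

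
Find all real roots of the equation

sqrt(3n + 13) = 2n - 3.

Square both sides: 3n + 13 = (2n - 3)^2.
Expand and rearrange: 4n^2 - 15n - 4 = 0.
Solving gives n = 4 or n = -0.25.
Check each candidate in the original equation:
  n = 4: sqrt(25) = 5, while 2n - 3 = 5 — valid.
  n = -0.25: sqrt(12.25) = 3.5, while 2n - 3 = -3.5 — extraneous.

n = 4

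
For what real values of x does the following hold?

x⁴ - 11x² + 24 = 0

x = -2.8284 or x = -1.7321 or x = 1.7321 or x = 2.8284

Let u = x². The equation becomes u² - 11u + 24 = 0.
Factor: (u - 8)(u - 3) = 0, so u = 8 or u = 3.
x² = 8 gives x = ±2·√(2) ≈ ±2.8284.
x² = 3 gives x = ±√(3) ≈ ±1.7321.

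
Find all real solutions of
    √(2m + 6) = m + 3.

Square both sides: 2m + 6 = (m + 3)².
Expand and rearrange: m² + 4m + 3 = 0.
Solving gives m = -1 or m = -3.
Check each candidate in the original equation:
  m = -1: √(4) = 2, while m + 3 = 2 — valid.
  m = -3: √(0) = 0, while m + 3 = 0 — valid.

m = -3 or m = -1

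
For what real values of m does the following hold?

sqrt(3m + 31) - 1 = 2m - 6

Isolate the radical: sqrt(3m + 31) = 2m - 5.
Square both sides: 3m + 31 = (2m - 5)^2.
Expand and rearrange: 4m^2 - 23m - 6 = 0.
Solving gives m = 6 or m = -0.25.
Check each candidate in the original equation:
  m = 6: sqrt(49) = 7, while 2m - 5 = 7 — valid.
  m = -0.25: sqrt(30.25) = 5.5, while 2m - 5 = -5.5 — extraneous.

m = 6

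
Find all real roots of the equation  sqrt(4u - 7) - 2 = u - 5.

u = 8

Isolate the radical: sqrt(4u - 7) = u - 3.
Square both sides: 4u - 7 = (u - 3)^2.
Expand and rearrange: u^2 - 10u + 16 = 0.
Solving gives u = 8 or u = 2.
Check each candidate in the original equation:
  u = 8: sqrt(25) = 5, while u - 3 = 5 — valid.
  u = 2: sqrt(1) = 1, while u - 3 = -1 — extraneous.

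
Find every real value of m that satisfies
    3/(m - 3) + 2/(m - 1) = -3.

Multiply both sides by (m - 3)(m - 1):
3(m - 1) + 2(m - 3) = -3(m - 3)(m - 1).
Expand and collect terms: -3m² + 7m = 0.
Factor or apply the quadratic formula: m = 0 or m = 2.3333.
Neither value makes a denominator zero (m ≠ 3, m ≠ 1), so both are valid.

m = 0 or m = 2.3333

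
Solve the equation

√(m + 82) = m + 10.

Square both sides: m + 82 = (m + 10)².
Expand and rearrange: m² + 19m + 18 = 0.
Solving gives m = -1 or m = -18.
Check each candidate in the original equation:
  m = -1: √(81) = 9, while m + 10 = 9 — valid.
  m = -18: √(64) = 8, while m + 10 = -8 — extraneous.

m = -1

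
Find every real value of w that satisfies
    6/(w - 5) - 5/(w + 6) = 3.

w = -7.4358 or w = 6.7691

Multiply both sides by (w - 5)(w + 6):
6(w + 6) - 5(w - 5) = 3(w - 5)(w + 6).
Expand and collect terms: 3w² + 2w - 151 = 0.
By the quadratic formula, w = (-2 ± √1816) / 6, so w ≈ 6.7691 or w ≈ -7.4358.
Neither value makes a denominator zero (w ≠ 5, w ≠ -6), so both are valid.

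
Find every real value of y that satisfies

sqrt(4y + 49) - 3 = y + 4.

y = 0

Isolate the radical: sqrt(4y + 49) = y + 7.
Square both sides: 4y + 49 = (y + 7)^2.
Expand and rearrange: y^2 + 10y = 0.
Solving gives y = 0 or y = -10.
Check each candidate in the original equation:
  y = 0: sqrt(49) = 7, while y + 7 = 7 — valid.
  y = -10: sqrt(9) = 3, while y + 7 = -3 — extraneous.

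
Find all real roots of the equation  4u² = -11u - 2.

Rearrange to standard form: 4u² + 11u + 2 = 0.
Discriminant: (11)² − 4·4·2 = 89.
Quadratic formula: u = (-11 ± √89) / 8.
So u = -11/8 + √(89)/8 ≈ -0.1958 or u = -11/8 - √(89)/8 ≈ -2.5542.

u = -2.5542 or u = -0.1958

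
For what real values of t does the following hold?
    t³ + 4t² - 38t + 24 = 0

t = -8.6904 or t = 0.6904 or t = 4

Possible rational roots are divisors of 24. Testing t = 4 gives 0, so (t - 4) is a factor.
Divide: t³ + 4t² - 38t + 24 = (t - 4)(t² + 8t - 6).
Apply the quadratic formula to t² + 8t - 6 = 0: t = (-8 ± √88)/2, i.e. t ≈ 0.6904 or t ≈ -8.6904.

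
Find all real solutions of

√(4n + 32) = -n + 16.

Square both sides: 4n + 32 = (-n + 16)².
Expand and rearrange: n² - 36n + 224 = 0.
Solving gives n = 28 or n = 8.
Check each candidate in the original equation:
  n = 28: √(144) = 12, while -n + 16 = -12 — extraneous.
  n = 8: √(64) = 8, while -n + 16 = 8 — valid.

n = 8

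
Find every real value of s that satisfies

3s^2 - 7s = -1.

s = 0.1529 or s = 2.1805

Rearrange to standard form: 3s^2 - 7s + 1 = 0.
Discriminant: (-7)^2 - 4*3*1 = 37.
Quadratic formula: s = (7 +/- sqrt(37)) / 6.
So s = sqrt(37)/6 + 7/6 ~= 2.1805 or s = 7/6 - sqrt(37)/6 ~= 0.1529.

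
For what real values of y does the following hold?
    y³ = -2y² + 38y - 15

y = -7.4051 or y = 0.4051 or y = 5

Rearrange: y³ + 2y² - 38y + 15 = 0.
Possible rational roots are divisors of 15. Testing y = 5 gives 0, so (y - 5) is a factor.
Divide: y³ + 2y² - 38y + 15 = (y - 5)(y² + 7y - 3).
Apply the quadratic formula to y² + 7y - 3 = 0: y = (-7 ± √61)/2, i.e. y ≈ 0.4051 or y ≈ -7.4051.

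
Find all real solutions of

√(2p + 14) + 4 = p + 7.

Isolate the radical: √(2p + 14) = p + 3.
Square both sides: 2p + 14 = (p + 3)².
Expand and rearrange: p² + 4p - 5 = 0.
Solving gives p = 1 or p = -5.
Check each candidate in the original equation:
  p = 1: √(16) = 4, while p + 3 = 4 — valid.
  p = -5: √(4) = 2, while p + 3 = -2 — extraneous.

p = 1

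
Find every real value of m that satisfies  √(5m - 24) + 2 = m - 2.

Isolate the radical: √(5m - 24) = m - 4.
Square both sides: 5m - 24 = (m - 4)².
Expand and rearrange: m² - 13m + 40 = 0.
Solving gives m = 8 or m = 5.
Check each candidate in the original equation:
  m = 8: √(16) = 4, while m - 4 = 4 — valid.
  m = 5: √(1) = 1, while m - 4 = 1 — valid.

m = 5 or m = 8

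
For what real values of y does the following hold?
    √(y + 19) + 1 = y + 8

Isolate the radical: √(y + 19) = y + 7.
Square both sides: y + 19 = (y + 7)².
Expand and rearrange: y² + 13y + 30 = 0.
Solving gives y = -3 or y = -10.
Check each candidate in the original equation:
  y = -3: √(16) = 4, while y + 7 = 4 — valid.
  y = -10: √(9) = 3, while y + 7 = -3 — extraneous.

y = -3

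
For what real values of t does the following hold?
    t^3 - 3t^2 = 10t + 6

t = -1.1623 or t = -1 or t = 5.1623

Rearrange: t^3 - 3t^2 - 10t - 6 = 0.
Possible rational roots are divisors of -6. Testing t = -1 gives 0, so (t + 1) is a factor.
Divide: t^3 - 3t^2 - 10t - 6 = (t + 1)(t^2 - 4t - 6).
Apply the quadratic formula to t^2 - 4t - 6 = 0: t = (4 +/- sqrt(40))/2, i.e. t ~= 5.1623 or t ~= -1.1623.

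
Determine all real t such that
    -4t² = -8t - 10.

Rearrange to standard form: -4t² + 8t + 10 = 0.
Discriminant: (8)² − 4·(-4)·10 = 224.
Quadratic formula: t = (-8 ± √224) / (-8).
So t = 1 - √(14)/2 ≈ -0.8708 or t = 1 + √(14)/2 ≈ 2.8708.

t = -0.8708 or t = 2.8708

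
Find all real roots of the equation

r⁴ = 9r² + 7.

Let u = r². The equation becomes u² - 9u - 7 = 0.
By the quadratic formula, u = 9/2 + √(109)/2 or u = 9/2 - √(109)/2.
r² = 9/2 + √(109)/2 gives r = ±√(9/2 + √(109)/2) ≈ ±3.1177.
r² = 9/2 - √(109)/2 < 0 has no real solution.

r = -3.1177 or r = 3.1177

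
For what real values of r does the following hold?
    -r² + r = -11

Rearrange to standard form: -r² + r + 11 = 0.
Discriminant: (1)² − 4·(-1)·11 = 45.
Quadratic formula: r = (-1 ± √45) / (-2).
So r = 1/2 - 3·√(5)/2 ≈ -2.8541 or r = 1/2 + 3·√(5)/2 ≈ 3.8541.

r = -2.8541 or r = 3.8541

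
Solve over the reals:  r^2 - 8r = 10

Rearrange to standard form: r^2 - 8r - 10 = 0.
Discriminant: (-8)^2 - 4*1*(-10) = 104.
Quadratic formula: r = (8 +/- sqrt(104)) / 2.
So r = 4 + sqrt(26) ~= 9.099 or r = 4 - sqrt(26) ~= -1.099.

r = -1.099 or r = 9.099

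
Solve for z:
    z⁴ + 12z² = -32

No real solutions.

Let u = z². The equation becomes u² + 12u + 32 = 0.
Factor: (u + 8)(u + 4) = 0, so u = -8 or u = -4.
z² = -8 < 0 has no real solution.
z² = -4 < 0 has no real solution.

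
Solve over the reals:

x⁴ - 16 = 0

x = -2 or x = 2

Let u = x². The equation becomes u² - 16 = 0.
Factor: (u - 4)(u + 4) = 0, so u = 4 or u = -4.
x² = 4 gives x = ±2.
x² = -4 < 0 has no real solution.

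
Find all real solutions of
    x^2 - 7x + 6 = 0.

x = 1 or x = 6

Factor: (x - 1)(x - 6) = 0.
So x = 1 or x = 6.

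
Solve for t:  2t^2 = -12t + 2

t = -6.1623 or t = 0.1623

Rearrange to standard form: 2t^2 + 12t - 2 = 0.
Discriminant: (12)^2 - 4*2*(-2) = 160.
Quadratic formula: t = (-12 +/- sqrt(160)) / 4.
So t = -3 + sqrt(10) ~= 0.1623 or t = -sqrt(10) - 3 ~= -6.1623.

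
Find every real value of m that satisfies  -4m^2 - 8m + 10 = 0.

m = -2.8708 or m = 0.8708

Discriminant: (-8)^2 - 4*(-4)*10 = 224.
Quadratic formula: m = (8 +/- sqrt(224)) / (-8).
So m = -sqrt(14)/2 - 1 ~= -2.8708 or m = -1 + sqrt(14)/2 ~= 0.8708.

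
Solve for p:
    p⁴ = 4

p = -1.4142 or p = 1.4142

Let u = p². The equation becomes u² - 4 = 0.
Factor: (u + 2)(u - 2) = 0, so u = -2 or u = 2.
p² = -2 < 0 has no real solution.
p² = 2 gives p = ±√(2) ≈ ±1.4142.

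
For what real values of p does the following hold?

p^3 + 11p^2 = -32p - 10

p = -5.6458 or p = -5 or p = -0.3542

Rearrange: p^3 + 11p^2 + 32p + 10 = 0.
Possible rational roots are divisors of 10. Testing p = -5 gives 0, so (p + 5) is a factor.
Divide: p^3 + 11p^2 + 32p + 10 = (p + 5)(p^2 + 6p + 2).
Apply the quadratic formula to p^2 + 6p + 2 = 0: p = (-6 +/- sqrt(28))/2, i.e. p ~= -0.3542 or p ~= -5.6458.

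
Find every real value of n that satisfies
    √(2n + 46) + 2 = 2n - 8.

Isolate the radical: √(2n + 46) = 2n - 10.
Square both sides: 2n + 46 = (2n - 10)².
Expand and rearrange: 4n² - 42n + 54 = 0.
Solving gives n = 9 or n = 1.5.
Check each candidate in the original equation:
  n = 9: √(64) = 8, while 2n - 10 = 8 — valid.
  n = 1.5: √(49) = 7, while 2n - 10 = -7 — extraneous.

n = 9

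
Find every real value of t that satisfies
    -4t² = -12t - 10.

t = -0.6794 or t = 3.6794

Rearrange to standard form: -4t² + 12t + 10 = 0.
Discriminant: (12)² − 4·(-4)·10 = 304.
Quadratic formula: t = (-12 ± √304) / (-8).
So t = 3/2 - √(19)/2 ≈ -0.6794 or t = 3/2 + √(19)/2 ≈ 3.6794.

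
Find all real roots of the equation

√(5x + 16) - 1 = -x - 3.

x = -3

Isolate the radical: √(5x + 16) = -x - 2.
Square both sides: 5x + 16 = (-x - 2)².
Expand and rearrange: x² - x - 12 = 0.
Solving gives x = 4 or x = -3.
Check each candidate in the original equation:
  x = 4: √(36) = 6, while -x - 2 = -6 — extraneous.
  x = -3: √(1) = 1, while -x - 2 = 1 — valid.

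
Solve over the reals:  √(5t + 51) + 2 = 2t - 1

t = 6

Isolate the radical: √(5t + 51) = 2t - 3.
Square both sides: 5t + 51 = (2t - 3)².
Expand and rearrange: 4t² - 17t - 42 = 0.
Solving gives t = 6 or t = -1.75.
Check each candidate in the original equation:
  t = 6: √(81) = 9, while 2t - 3 = 9 — valid.
  t = -1.75: √(42.25) = 6.5, while 2t - 3 = -6.5 — extraneous.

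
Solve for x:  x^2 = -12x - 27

x = -9 or x = -3

Bring every term to one side: x^2 + 12x + 27 = 0.
Factor: (x + 3)(x + 9) = 0.
So x = -3 or x = -9.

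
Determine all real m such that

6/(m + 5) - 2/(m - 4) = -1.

Multiply both sides by (m + 5)(m - 4):
6(m - 4) - 2(m + 5) = -(m + 5)(m - 4).
Expand and collect terms: -m² - 5m + 54 = 0.
By the quadratic formula, m = (5 ± √241) / -2, so m ≈ -10.2621 or m ≈ 5.2621.
Neither value makes a denominator zero (m ≠ -5, m ≠ 4), so both are valid.

m = -10.2621 or m = 5.2621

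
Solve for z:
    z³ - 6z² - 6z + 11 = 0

z = -1.6533 or z = 1 or z = 6.6533

Possible rational roots are divisors of 11. Testing z = 1 gives 0, so (z - 1) is a factor.
Divide: z³ - 6z² - 6z + 11 = (z - 1)(z² - 5z - 11).
Apply the quadratic formula to z² - 5z - 11 = 0: z = (5 ± √69)/2, i.e. z ≈ 6.6533 or z ≈ -1.6533.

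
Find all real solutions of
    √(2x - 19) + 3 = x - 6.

Isolate the radical: √(2x - 19) = x - 9.
Square both sides: 2x - 19 = (x - 9)².
Expand and rearrange: x² - 20x + 100 = 0.
This gives the repeated root x = 10.
Check in the original equation:
  x = 10: √(1) = 1, while x - 9 = 1 — valid.

x = 10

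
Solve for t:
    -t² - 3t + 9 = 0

Discriminant: (-3)² − 4·(-1)·9 = 45.
Quadratic formula: t = (3 ± √45) / (-2).
So t = -3·√(5)/2 - 3/2 ≈ -4.8541 or t = -3/2 + 3·√(5)/2 ≈ 1.8541.

t = -4.8541 or t = 1.8541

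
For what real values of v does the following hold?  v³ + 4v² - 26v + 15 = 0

Possible rational roots are divisors of 15. Testing v = 3 gives 0, so (v - 3) is a factor.
Divide: v³ + 4v² - 26v + 15 = (v - 3)(v² + 7v - 5).
Apply the quadratic formula to v² + 7v - 5 = 0: v = (-7 ± √69)/2, i.e. v ≈ 0.6533 or v ≈ -7.6533.

v = -7.6533 or v = 0.6533 or v = 3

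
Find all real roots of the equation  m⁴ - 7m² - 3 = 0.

m = -2.7212 or m = 2.7212

Let u = m². The equation becomes u² - 7u - 3 = 0.
By the quadratic formula, u = 7/2 + √(61)/2 or u = 7/2 - √(61)/2.
m² = 7/2 + √(61)/2 gives m = ±√(7/2 + √(61)/2) ≈ ±2.7212.
m² = 7/2 - √(61)/2 < 0 has no real solution.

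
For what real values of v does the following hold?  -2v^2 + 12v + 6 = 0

Discriminant: (12)^2 - 4*(-2)*6 = 192.
Quadratic formula: v = (-12 +/- sqrt(192)) / (-4).
So v = 3 - 2*sqrt(3) ~= -0.4641 or v = 3 + 2*sqrt(3) ~= 6.4641.

v = -0.4641 or v = 6.4641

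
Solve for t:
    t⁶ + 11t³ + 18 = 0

t = -2.0801 or t = -1.2599

Let u = t³. The equation becomes u² + 11u + 18 = 0.
Factor: (u + 9)(u + 2) = 0, so u = -9 or u = -2.
t³ = -9 gives t = -∛(9) ≈ -2.0801.
t³ = -2 gives t = -∛(2) ≈ -1.2599.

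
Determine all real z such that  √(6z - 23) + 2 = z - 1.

Isolate the radical: √(6z - 23) = z - 3.
Square both sides: 6z - 23 = (z - 3)².
Expand and rearrange: z² - 12z + 32 = 0.
Solving gives z = 8 or z = 4.
Check each candidate in the original equation:
  z = 8: √(25) = 5, while z - 3 = 5 — valid.
  z = 4: √(1) = 1, while z - 3 = 1 — valid.

z = 4 or z = 8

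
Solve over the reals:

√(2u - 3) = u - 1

Square both sides: 2u - 3 = (u - 1)².
Expand and rearrange: u² - 4u + 4 = 0.
This gives the repeated root u = 2.
Check in the original equation:
  u = 2: √(1) = 1, while u - 1 = 1 — valid.

u = 2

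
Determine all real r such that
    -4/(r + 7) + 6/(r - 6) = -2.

r = -4.1623 or r = 2.1623

Multiply both sides by (r + 7)(r - 6):
-4(r - 6) + 6(r + 7) = -2(r + 7)(r - 6).
Expand and collect terms: -2r² - 4r + 18 = 0.
By the quadratic formula, r = (4 ± √160) / -4, so r ≈ -4.1623 or r ≈ 2.1623.
Neither value makes a denominator zero (r ≠ -7, r ≠ 6), so both are valid.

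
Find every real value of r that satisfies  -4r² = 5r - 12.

r = -2.4664 or r = 1.2164

Rearrange to standard form: -4r² - 5r + 12 = 0.
Discriminant: (-5)² − 4·(-4)·12 = 217.
Quadratic formula: r = (5 ± √217) / (-8).
So r = -√(217)/8 - 5/8 ≈ -2.4664 or r = -5/8 + √(217)/8 ≈ 1.2164.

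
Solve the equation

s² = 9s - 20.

s = 4 or s = 5

Bring every term to one side: s² - 9s + 20 = 0.
Factor: (s - 5)(s - 4) = 0.
So s = 5 or s = 4.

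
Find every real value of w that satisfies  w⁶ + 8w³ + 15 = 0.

Let u = w³. The equation becomes u² + 8u + 15 = 0.
Factor: (u + 3)(u + 5) = 0, so u = -3 or u = -5.
w³ = -3 gives w = -∛(3) ≈ -1.4422.
w³ = -5 gives w = -∛(5) ≈ -1.71.

w = -1.71 or w = -1.4422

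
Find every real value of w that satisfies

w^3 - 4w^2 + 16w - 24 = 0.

w = 2

Possible rational roots are divisors of -24. Testing w = 2 gives 0, so (w - 2) is a factor.
Divide: w^3 - 4w^2 + 16w - 24 = (w - 2)(w^2 - 2w + 12).
The quadratic w^2 - 2w + 12 has discriminant -44 < 0, so no further real roots.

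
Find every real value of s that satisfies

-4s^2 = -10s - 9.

s = -0.7026 or s = 3.2026

Rearrange to standard form: -4s^2 + 10s + 9 = 0.
Discriminant: (10)^2 - 4*(-4)*9 = 244.
Quadratic formula: s = (-10 +/- sqrt(244)) / (-8).
So s = 5/4 - sqrt(61)/4 ~= -0.7026 or s = 5/4 + sqrt(61)/4 ~= 3.2026.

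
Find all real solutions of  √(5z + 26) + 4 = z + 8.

z = 2

Isolate the radical: √(5z + 26) = z + 4.
Square both sides: 5z + 26 = (z + 4)².
Expand and rearrange: z² + 3z - 10 = 0.
Solving gives z = 2 or z = -5.
Check each candidate in the original equation:
  z = 2: √(36) = 6, while z + 4 = 6 — valid.
  z = -5: √(1) = 1, while z + 4 = -1 — extraneous.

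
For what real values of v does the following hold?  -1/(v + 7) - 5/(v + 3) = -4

Multiply both sides by (v + 7)(v + 3):
-(v + 3) - 5(v + 7) = -4(v + 7)(v + 3).
Expand and collect terms: -4v^2 - 34v - 46 = 0.
By the quadratic formula, v = (34 +/- sqrt(420)) / -8, so v ~= -6.8117 or v ~= -1.6883.
Neither value makes a denominator zero (v != -7, v != -3), so both are valid.

v = -6.8117 or v = -1.6883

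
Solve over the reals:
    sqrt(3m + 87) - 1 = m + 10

m = -2

Isolate the radical: sqrt(3m + 87) = m + 11.
Square both sides: 3m + 87 = (m + 11)^2.
Expand and rearrange: m^2 + 19m + 34 = 0.
Solving gives m = -2 or m = -17.
Check each candidate in the original equation:
  m = -2: sqrt(81) = 9, while m + 11 = 9 — valid.
  m = -17: sqrt(36) = 6, while m + 11 = -6 — extraneous.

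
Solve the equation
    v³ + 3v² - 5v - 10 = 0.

v = -3.618 or v = -1.382 or v = 2

Possible rational roots are divisors of -10. Testing v = 2 gives 0, so (v - 2) is a factor.
Divide: v³ + 3v² - 5v - 10 = (v - 2)(v² + 5v + 5).
Apply the quadratic formula to v² + 5v + 5 = 0: v = (-5 ± √5)/2, i.e. v ≈ -1.382 or v ≈ -3.618.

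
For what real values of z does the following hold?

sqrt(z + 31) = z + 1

Square both sides: z + 31 = (z + 1)^2.
Expand and rearrange: z^2 + z - 30 = 0.
Solving gives z = 5 or z = -6.
Check each candidate in the original equation:
  z = 5: sqrt(36) = 6, while z + 1 = 6 — valid.
  z = -6: sqrt(25) = 5, while z + 1 = -5 — extraneous.

z = 5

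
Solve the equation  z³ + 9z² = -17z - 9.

Rearrange: z³ + 9z² + 17z + 9 = 0.
Possible rational roots are divisors of 9. Testing z = -1 gives 0, so (z + 1) is a factor.
Divide: z³ + 9z² + 17z + 9 = (z + 1)(z² + 8z + 9).
Apply the quadratic formula to z² + 8z + 9 = 0: z = (-8 ± √28)/2, i.e. z ≈ -1.3542 or z ≈ -6.6458.

z = -6.6458 or z = -1.3542 or z = -1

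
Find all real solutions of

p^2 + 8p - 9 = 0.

p = -9 or p = 1

Factor: (p - 1)(p + 9) = 0.
So p = 1 or p = -9.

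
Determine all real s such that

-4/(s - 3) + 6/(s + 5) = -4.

Multiply both sides by (s - 3)(s + 5):
-4(s + 5) + 6(s - 3) = -4(s - 3)(s + 5).
Expand and collect terms: -4s² - 10s + 98 = 0.
By the quadratic formula, s = (10 ± √1668) / -8, so s ≈ -6.3551 or s ≈ 3.8551.
Neither value makes a denominator zero (s ≠ 3, s ≠ -5), so both are valid.

s = -6.3551 or s = 3.8551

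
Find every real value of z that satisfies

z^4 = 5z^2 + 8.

Let u = z^2. The equation becomes u^2 - 5u - 8 = 0.
By the quadratic formula, u = 5/2 + sqrt(57)/2 or u = 5/2 - sqrt(57)/2.
z^2 = 5/2 + sqrt(57)/2 gives z = +/-sqrt(5/2 + sqrt(57)/2) ~= +/-2.505.
z^2 = 5/2 - sqrt(57)/2 < 0 has no real solution.

z = -2.505 or z = 2.505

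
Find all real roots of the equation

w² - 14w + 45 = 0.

Factor: (w - 9)(w - 5) = 0.
So w = 9 or w = 5.

w = 5 or w = 9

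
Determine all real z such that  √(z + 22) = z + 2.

z = 3

Square both sides: z + 22 = (z + 2)².
Expand and rearrange: z² + 3z - 18 = 0.
Solving gives z = 3 or z = -6.
Check each candidate in the original equation:
  z = 3: √(25) = 5, while z + 2 = 5 — valid.
  z = -6: √(16) = 4, while z + 2 = -4 — extraneous.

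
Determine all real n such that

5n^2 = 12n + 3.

Rearrange to standard form: 5n^2 - 12n - 3 = 0.
Discriminant: (-12)^2 - 4*5*(-3) = 204.
Quadratic formula: n = (12 +/- sqrt(204)) / 10.
So n = 6/5 + sqrt(51)/5 ~= 2.6283 or n = 6/5 - sqrt(51)/5 ~= -0.2283.

n = -0.2283 or n = 2.6283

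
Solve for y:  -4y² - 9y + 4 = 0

y = -2.6302 or y = 0.3802

Discriminant: (-9)² − 4·(-4)·4 = 145.
Quadratic formula: y = (9 ± √145) / (-8).
So y = -√(145)/8 - 9/8 ≈ -2.6302 or y = -9/8 + √(145)/8 ≈ 0.3802.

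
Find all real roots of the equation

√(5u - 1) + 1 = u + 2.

Isolate the radical: √(5u - 1) = u + 1.
Square both sides: 5u - 1 = (u + 1)².
Expand and rearrange: u² - 3u + 2 = 0.
Solving gives u = 2 or u = 1.
Check each candidate in the original equation:
  u = 2: √(9) = 3, while u + 1 = 3 — valid.
  u = 1: √(4) = 2, while u + 1 = 2 — valid.

u = 1 or u = 2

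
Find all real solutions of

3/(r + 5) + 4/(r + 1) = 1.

r = -3.772 or r = 4.772

Multiply both sides by (r + 5)(r + 1):
3(r + 1) + 4(r + 5) = (r + 5)(r + 1).
Expand and collect terms: r² - r - 18 = 0.
By the quadratic formula, r = (1 ± √73) / 2, so r ≈ 4.772 or r ≈ -3.772.
Neither value makes a denominator zero (r ≠ -5, r ≠ -1), so both are valid.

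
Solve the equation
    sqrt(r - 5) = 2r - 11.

r = 6

Square both sides: r - 5 = (2r - 11)^2.
Expand and rearrange: 4r^2 - 45r + 126 = 0.
Solving gives r = 6 or r = 5.25.
Check each candidate in the original equation:
  r = 6: sqrt(1) = 1, while 2r - 11 = 1 — valid.
  r = 5.25: sqrt(0.25) = 0.5, while 2r - 11 = -0.5 — extraneous.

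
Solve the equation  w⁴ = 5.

w = -1.4953 or w = 1.4953

Let u = w². The equation becomes u² - 5 = 0.
By the quadratic formula, u = √(5) or u = -√(5).
w² = √(5) gives w = ±5^(1/4) ≈ ±1.4953.
w² = -√(5) < 0 has no real solution.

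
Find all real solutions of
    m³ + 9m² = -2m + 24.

m = -8.4244 or m = -2 or m = 1.4244

Rearrange: m³ + 9m² + 2m - 24 = 0.
Possible rational roots are divisors of -24. Testing m = -2 gives 0, so (m + 2) is a factor.
Divide: m³ + 9m² + 2m - 24 = (m + 2)(m² + 7m - 12).
Apply the quadratic formula to m² + 7m - 12 = 0: m = (-7 ± √97)/2, i.e. m ≈ 1.4244 or m ≈ -8.4244.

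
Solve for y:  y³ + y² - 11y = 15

y = -3 or y = -1.4495 or y = 3.4495

Rearrange: y³ + y² - 11y - 15 = 0.
Possible rational roots are divisors of -15. Testing y = -3 gives 0, so (y + 3) is a factor.
Divide: y³ + y² - 11y - 15 = (y + 3)(y² - 2y - 5).
Apply the quadratic formula to y² - 2y - 5 = 0: y = (2 ± √24)/2, i.e. y ≈ 3.4495 or y ≈ -1.4495.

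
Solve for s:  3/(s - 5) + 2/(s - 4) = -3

Multiply both sides by (s - 5)(s - 4):
3(s - 4) + 2(s - 5) = -3(s - 5)(s - 4).
Expand and collect terms: -3s^2 + 22s - 38 = 0.
By the quadratic formula, s = (-22 +/- sqrt(28)) / -6, so s ~= 2.7847 or s ~= 4.5486.
Neither value makes a denominator zero (s != 5, s != 4), so both are valid.

s = 2.7847 or s = 4.5486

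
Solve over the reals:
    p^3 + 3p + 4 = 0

p = -1

Possible rational roots are divisors of 4. Testing p = -1 gives 0, so (p + 1) is a factor.
Divide: p^3 + 3p + 4 = (p + 1)(p^2 - p + 4).
The quadratic p^2 - p + 4 has discriminant -15 < 0, so no further real roots.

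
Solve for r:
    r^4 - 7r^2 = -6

Let u = r^2. The equation becomes u^2 - 7u + 6 = 0.
Factor: (u - 6)(u - 1) = 0, so u = 6 or u = 1.
r^2 = 6 gives r = +/-sqrt(6) ~= +/-2.4495.
r^2 = 1 gives r = +/-1.

r = -2.4495 or r = -1 or r = 1 or r = 2.4495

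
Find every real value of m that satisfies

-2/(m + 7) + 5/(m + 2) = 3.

Multiply both sides by (m + 7)(m + 2):
-2(m + 2) + 5(m + 7) = 3(m + 7)(m + 2).
Expand and collect terms: 3m^2 + 24m + 11 = 0.
By the quadratic formula, m = (-24 +/- sqrt(444)) / 6, so m ~= -0.4881 or m ~= -7.5119.
Neither value makes a denominator zero (m != -7, m != -2), so both are valid.

m = -7.5119 or m = -0.4881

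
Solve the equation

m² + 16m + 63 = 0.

m = -9 or m = -7

Factor: (m + 7)(m + 9) = 0.
So m = -7 or m = -9.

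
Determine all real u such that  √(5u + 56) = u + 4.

Square both sides: 5u + 56 = (u + 4)².
Expand and rearrange: u² + 3u - 40 = 0.
Solving gives u = 5 or u = -8.
Check each candidate in the original equation:
  u = 5: √(81) = 9, while u + 4 = 9 — valid.
  u = -8: √(16) = 4, while u + 4 = -4 — extraneous.

u = 5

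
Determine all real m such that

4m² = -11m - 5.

m = -2.1754 or m = -0.5746

Rearrange to standard form: 4m² + 11m + 5 = 0.
Discriminant: (11)² − 4·4·5 = 41.
Quadratic formula: m = (-11 ± √41) / 8.
So m = -11/8 + √(41)/8 ≈ -0.5746 or m = -11/8 - √(41)/8 ≈ -2.1754.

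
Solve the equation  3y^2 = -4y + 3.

y = -1.8685 or y = 0.5352

Rearrange to standard form: 3y^2 + 4y - 3 = 0.
Discriminant: (4)^2 - 4*3*(-3) = 52.
Quadratic formula: y = (-4 +/- sqrt(52)) / 6.
So y = -2/3 + sqrt(13)/3 ~= 0.5352 or y = -sqrt(13)/3 - 2/3 ~= -1.8685.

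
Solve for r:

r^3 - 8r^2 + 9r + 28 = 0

Possible rational roots are divisors of 28. Testing r = 4 gives 0, so (r - 4) is a factor.
Divide: r^3 - 8r^2 + 9r + 28 = (r - 4)(r^2 - 4r - 7).
Apply the quadratic formula to r^2 - 4r - 7 = 0: r = (4 +/- sqrt(44))/2, i.e. r ~= 5.3166 or r ~= -1.3166.

r = -1.3166 or r = 4 or r = 5.3166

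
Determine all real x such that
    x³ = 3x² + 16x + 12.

x = -2 or x = -1 or x = 6

Rearrange: x³ - 3x² - 16x - 12 = 0.
Possible rational roots are divisors of -12. Testing x = -1 gives 0, so (x + 1) is a factor.
Divide: x³ - 3x² - 16x - 12 = (x + 1)(x² - 4x - 12).
Factor the quadratic: x = 6 or x = -2.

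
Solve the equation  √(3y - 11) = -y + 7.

y = 5

Square both sides: 3y - 11 = (-y + 7)².
Expand and rearrange: y² - 17y + 60 = 0.
Solving gives y = 12 or y = 5.
Check each candidate in the original equation:
  y = 12: √(25) = 5, while -y + 7 = -5 — extraneous.
  y = 5: √(4) = 2, while -y + 7 = 2 — valid.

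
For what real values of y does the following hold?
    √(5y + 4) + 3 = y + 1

y = 9

Isolate the radical: √(5y + 4) = y - 2.
Square both sides: 5y + 4 = (y - 2)².
Expand and rearrange: y² - 9y = 0.
Solving gives y = 9 or y = 0.
Check each candidate in the original equation:
  y = 9: √(49) = 7, while y - 2 = 7 — valid.
  y = 0: √(4) = 2, while y - 2 = -2 — extraneous.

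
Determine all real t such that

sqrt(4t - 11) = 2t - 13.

t = 9

Square both sides: 4t - 11 = (2t - 13)^2.
Expand and rearrange: 4t^2 - 56t + 180 = 0.
Solving gives t = 9 or t = 5.
Check each candidate in the original equation:
  t = 9: sqrt(25) = 5, while 2t - 13 = 5 — valid.
  t = 5: sqrt(9) = 3, while 2t - 13 = -3 — extraneous.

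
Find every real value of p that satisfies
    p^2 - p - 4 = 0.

Discriminant: (-1)^2 - 4*1*(-4) = 17.
Quadratic formula: p = (1 +/- sqrt(17)) / 2.
So p = 1/2 + sqrt(17)/2 ~= 2.5616 or p = 1/2 - sqrt(17)/2 ~= -1.5616.

p = -1.5616 or p = 2.5616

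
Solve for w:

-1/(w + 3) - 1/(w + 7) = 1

w = -8.2361 or w = -3.7639

Multiply both sides by (w + 3)(w + 7):
-(w + 7) - (w + 3) = (w + 3)(w + 7).
Expand and collect terms: w² + 12w + 31 = 0.
By the quadratic formula, w = (-12 ± √20) / 2, so w ≈ -3.7639 or w ≈ -8.2361.
Neither value makes a denominator zero (w ≠ -3, w ≠ -7), so both are valid.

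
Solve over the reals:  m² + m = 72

m = -9 or m = 8

Bring every term to one side: m² + m - 72 = 0.
Factor: (m + 9)(m - 8) = 0.
So m = -9 or m = 8.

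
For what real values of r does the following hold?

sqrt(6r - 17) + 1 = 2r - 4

r = 3 or r = 3.5

Isolate the radical: sqrt(6r - 17) = 2r - 5.
Square both sides: 6r - 17 = (2r - 5)^2.
Expand and rearrange: 4r^2 - 26r + 42 = 0.
Solving gives r = 3.5 or r = 3.
Check each candidate in the original equation:
  r = 3.5: sqrt(4) = 2, while 2r - 5 = 2 — valid.
  r = 3: sqrt(1) = 1, while 2r - 5 = 1 — valid.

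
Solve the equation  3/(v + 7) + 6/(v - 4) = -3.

Multiply both sides by (v + 7)(v - 4):
3(v - 4) + 6(v + 7) = -3(v + 7)(v - 4).
Expand and collect terms: -3v^2 - 18v + 54 = 0.
By the quadratic formula, v = (18 +/- sqrt(972)) / -6, so v ~= -8.1962 or v ~= 2.1962.
Neither value makes a denominator zero (v != -7, v != 4), so both are valid.

v = -8.1962 or v = 2.1962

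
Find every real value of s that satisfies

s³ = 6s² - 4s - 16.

Rearrange: s³ - 6s² + 4s + 16 = 0.
Possible rational roots are divisors of 16. Testing s = 4 gives 0, so (s - 4) is a factor.
Divide: s³ - 6s² + 4s + 16 = (s - 4)(s² - 2s - 4).
Apply the quadratic formula to s² - 2s - 4 = 0: s = (2 ± √20)/2, i.e. s ≈ 3.2361 or s ≈ -1.2361.

s = -1.2361 or s = 3.2361 or s = 4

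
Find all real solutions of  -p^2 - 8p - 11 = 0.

Discriminant: (-8)^2 - 4*(-1)*(-11) = 20.
Quadratic formula: p = (8 +/- sqrt(20)) / (-2).
So p = -4 - sqrt(5) ~= -6.2361 or p = -4 + sqrt(5) ~= -1.7639.

p = -6.2361 or p = -1.7639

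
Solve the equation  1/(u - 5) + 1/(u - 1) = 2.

u = 1.4384 or u = 5.5616

Multiply both sides by (u - 5)(u - 1):
(u - 1) + (u - 5) = 2(u - 5)(u - 1).
Expand and collect terms: 2u² - 14u + 16 = 0.
By the quadratic formula, u = (14 ± √68) / 4, so u ≈ 5.5616 or u ≈ 1.4384.
Neither value makes a denominator zero (u ≠ 5, u ≠ 1), so both are valid.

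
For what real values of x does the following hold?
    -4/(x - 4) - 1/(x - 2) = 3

Multiply both sides by (x - 4)(x - 2):
-4(x - 2) - (x - 4) = 3(x - 4)(x - 2).
Expand and collect terms: 3x² - 13x + 12 = 0.
Factor or apply the quadratic formula: x = 3 or x = 1.3333.
Neither value makes a denominator zero (x ≠ 4, x ≠ 2), so both are valid.

x = 1.3333 or x = 3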